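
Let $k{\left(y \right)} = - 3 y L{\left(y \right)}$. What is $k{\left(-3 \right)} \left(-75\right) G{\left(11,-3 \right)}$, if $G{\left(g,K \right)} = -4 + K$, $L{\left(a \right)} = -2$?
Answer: $-9450$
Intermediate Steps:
$k{\left(y \right)} = 6 y$ ($k{\left(y \right)} = - 3 y \left(-2\right) = 6 y$)
$k{\left(-3 \right)} \left(-75\right) G{\left(11,-3 \right)} = 6 \left(-3\right) \left(-75\right) \left(-4 - 3\right) = \left(-18\right) \left(-75\right) \left(-7\right) = 1350 \left(-7\right) = -9450$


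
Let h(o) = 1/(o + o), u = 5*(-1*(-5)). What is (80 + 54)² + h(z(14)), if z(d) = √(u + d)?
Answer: 17956 + √39/78 ≈ 17956.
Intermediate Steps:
u = 25 (u = 5*5 = 25)
z(d) = √(25 + d)
h(o) = 1/(2*o)
(80 + 54)² + h(z(14)) = (80 + 54)² + 1/(2*(√(25 + 14))) = 134² + 1/(2*(√39)) = 17956 + (√39/39)/2 = 17956 + √39/78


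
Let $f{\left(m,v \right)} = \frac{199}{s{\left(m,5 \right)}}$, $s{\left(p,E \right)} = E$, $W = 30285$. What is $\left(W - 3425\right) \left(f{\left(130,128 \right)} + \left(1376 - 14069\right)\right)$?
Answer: $-339864952$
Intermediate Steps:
$f{\left(m,v \right)} = \frac{199}{5}$
$\left(W - 3425\right) \left(f{\left(130,128 \right)} + \left(1376 - 14069\right)\right) = \left(30285 - 3425\right) \left(\frac{199}{5} + \left(1376 - 14069\right)\right) = 26860 \left(\frac{199}{5} + \left(1376 - 14069\right)\right) = 26860 \left(\frac{199}{5} - 12693\right) = 26860 \left(- \frac{63266}{5}\right) = -339864952$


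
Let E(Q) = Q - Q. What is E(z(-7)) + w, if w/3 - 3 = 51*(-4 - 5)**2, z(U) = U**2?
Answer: 12402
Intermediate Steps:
E(Q) = 0
w = 12402 (w = 9 + 3*(51*(-4 - 5)**2) = 9 + 3*(51*(-9)**2) = 9 + 3*(51*81) = 9 + 3*4131 = 9 + 12393 = 12402)
E(z(-7)) + w = 0 + 12402 = 12402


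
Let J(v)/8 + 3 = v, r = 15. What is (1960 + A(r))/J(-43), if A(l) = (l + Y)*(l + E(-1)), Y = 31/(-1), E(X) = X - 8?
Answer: -233/46 ≈ -5.0652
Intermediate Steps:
J(v) = -24 + 8*v
E(X) = -8 + X
Y = -31 (Y = 31*(-1) = -31)
A(l) = (-31 + l)*(-9 + l) (A(l) = (l - 31)*(l + (-8 - 1)) = (-31 + l)*(l - 9) = (-31 + l)*(-9 + l))
(1960 + A(r))/J(-43) = (1960 + (279 + 15² - 40*15))/(-24 + 8*(-43)) = (1960 + (279 + 225 - 600))/(-24 - 344) = (1960 - 96)/(-368) = 1864*(-1/368) = -233/46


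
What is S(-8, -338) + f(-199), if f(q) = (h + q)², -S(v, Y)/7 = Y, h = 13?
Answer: 36962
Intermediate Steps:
S(v, Y) = -7*Y
f(q) = (13 + q)²
S(-8, -338) + f(-199) = -7*(-338) + (13 - 199)² = 2366 + (-186)² = 2366 + 34596 = 36962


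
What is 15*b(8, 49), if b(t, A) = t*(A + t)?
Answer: 6840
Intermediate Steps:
15*b(8, 49) = 15*(8*(49 + 8)) = 15*(8*57) = 15*456 = 6840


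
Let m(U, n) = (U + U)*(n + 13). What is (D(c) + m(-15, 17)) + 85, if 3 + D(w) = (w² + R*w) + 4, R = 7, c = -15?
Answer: -694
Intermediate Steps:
m(U, n) = 2*U*(13 + n) (m(U, n) = (2*U)*(13 + n) = 2*U*(13 + n))
D(w) = 1 + w² + 7*w (D(w) = -3 + ((w² + 7*w) + 4) = -3 + (4 + w² + 7*w) = 1 + w² + 7*w)
(D(c) + m(-15, 17)) + 85 = ((1 + (-15)² + 7*(-15)) + 2*(-15)*(13 + 17)) + 85 = ((1 + 225 - 105) + 2*(-15)*30) + 85 = (121 - 900) + 85 = -779 + 85 = -694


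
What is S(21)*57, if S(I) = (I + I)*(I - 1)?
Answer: 47880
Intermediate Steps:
S(I) = 2*I*(-1 + I) (S(I) = (2*I)*(-1 + I) = 2*I*(-1 + I))
S(21)*57 = (2*21*(-1 + 21))*57 = (2*21*20)*57 = 840*57 = 47880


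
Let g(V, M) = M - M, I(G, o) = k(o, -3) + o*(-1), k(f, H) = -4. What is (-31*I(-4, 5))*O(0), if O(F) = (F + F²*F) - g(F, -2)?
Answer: 0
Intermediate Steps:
I(G, o) = -4 - o (I(G, o) = -4 + o*(-1) = -4 - o)
g(V, M) = 0
O(F) = F + F³ (O(F) = (F + F²*F) - 1*0 = (F + F³) + 0 = F + F³)
(-31*I(-4, 5))*O(0) = (-31*(-4 - 1*5))*(0 + 0³) = (-31*(-4 - 5))*(0 + 0) = -31*(-9)*0 = 279*0 = 0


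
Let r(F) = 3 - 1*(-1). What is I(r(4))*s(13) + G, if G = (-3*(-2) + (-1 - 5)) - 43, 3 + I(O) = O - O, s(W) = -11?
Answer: -10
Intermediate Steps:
r(F) = 4 (r(F) = 3 + 1 = 4)
I(O) = -3 (I(O) = -3 + (O - O) = -3 + 0 = -3)
G = -43 (G = (6 - 6) - 43 = 0 - 43 = -43)
I(r(4))*s(13) + G = -3*(-11) - 43 = 33 - 43 = -10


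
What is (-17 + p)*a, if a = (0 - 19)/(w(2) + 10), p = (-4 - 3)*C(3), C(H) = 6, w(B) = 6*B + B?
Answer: 1121/24 ≈ 46.708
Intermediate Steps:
w(B) = 7*B
p = -42 (p = (-4 - 3)*6 = -7*6 = -42)
a = -19/24 (a = (0 - 19)/(7*2 + 10) = -19/(14 + 10) = -19/24 ≈ -0.79167)
(-17 + p)*a = (-17 - 42)*(-19/24) = -59*(-19/24) = 1121/24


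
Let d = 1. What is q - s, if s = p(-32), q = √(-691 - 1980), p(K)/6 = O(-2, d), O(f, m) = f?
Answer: 12 + I*√2671 ≈ 12.0 + 51.682*I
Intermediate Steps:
p(K) = -12 (p(K) = 6*(-2) = -12)
q = I*√2671 (q = √(-2671) = I*√2671 ≈ 51.682*I)
s = -12
q - s = I*√2671 - 1*(-12) = I*√2671 + 12 = 12 + I*√2671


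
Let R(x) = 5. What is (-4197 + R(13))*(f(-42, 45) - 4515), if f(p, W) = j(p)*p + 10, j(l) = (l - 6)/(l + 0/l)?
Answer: 19086176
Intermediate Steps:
j(l) = (-6 + l)/l (j(l) = (-6 + l)/(l + 0) = (-6 + l)/l)
f(p, W) = 4 + p (f(p, W) = ((-6 + p)/p)*p + 10 = (-6 + p) + 10 = 4 + p)
(-4197 + R(13))*(f(-42, 45) - 4515) = (-4197 + 5)*((4 - 42) - 4515) = -4192*(-38 - 4515) = -4192*(-4553) = 19086176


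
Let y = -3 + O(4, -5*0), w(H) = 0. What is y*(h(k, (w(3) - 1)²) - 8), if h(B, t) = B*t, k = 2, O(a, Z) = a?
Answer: -6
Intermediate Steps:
y = 1 (y = -3 + 4 = 1)
y*(h(k, (w(3) - 1)²) - 8) = 1*(2*(0 - 1)² - 8) = 1*(2*(-1)² - 8) = 1*(2*1 - 8) = 1*(2 - 8) = 1*(-6) = -6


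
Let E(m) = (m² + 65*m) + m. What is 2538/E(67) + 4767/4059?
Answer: 17593493/12056583 ≈ 1.4592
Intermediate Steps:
E(m) = m² + 66*m
2538/E(67) + 4767/4059 = 2538/((67*(66 + 67))) + 4767/4059 = 2538/((67*133)) + 4767*(1/4059) = 2538/8911 + 1589/1353 = 17593493/12056583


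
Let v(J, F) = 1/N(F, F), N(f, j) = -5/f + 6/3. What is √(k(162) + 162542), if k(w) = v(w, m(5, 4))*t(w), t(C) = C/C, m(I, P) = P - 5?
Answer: √7964565/7 ≈ 403.17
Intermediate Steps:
m(I, P) = -5 + P
t(C) = 1
N(f, j) = 2 - 5/f (N(f, j) = -5/f + 6*(⅓) = -5/f + 2 = 2 - 5/f)
v(J, F) = 1/(2 - 5/F)
k(w) = ⅐ (k(w) = ((-5 + 4)/(-5 + 2*(-5 + 4)))*1 = -1/(-5 + 2*(-1))*1 = -1/(-5 - 2)*1 = -1/(-7)*1 = -1*(-⅐)*1 = (⅐)*1 = ⅐)
√(k(162) + 162542) = √(⅐ + 162542) = √(1137795/7) = √7964565/7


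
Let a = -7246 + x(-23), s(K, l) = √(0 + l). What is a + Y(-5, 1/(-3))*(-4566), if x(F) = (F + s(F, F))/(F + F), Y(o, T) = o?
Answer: 31169/2 - I*√23/46 ≈ 15585.0 - 0.10426*I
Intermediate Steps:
s(K, l) = √l
x(F) = (F + √F)/(2*F) (x(F) = (F + √F)/(F + F) = (F + √F)/((2*F)) = (F + √F)*(1/(2*F)) = (F + √F)/(2*F))
a = -14491/2 - I*√23/46 (a = -7246 + (½)*(-23 + √(-23))/(-23) = -7246 + (½)*(-1/23)*(-23 + I*√23) = -7246 + (½ - I*√23/46) = -14491/2 - I*√23/46 ≈ -7245.5 - 0.10426*I)
a + Y(-5, 1/(-3))*(-4566) = (-14491/2 - I*√23/46) - 5*(-4566) = (-14491/2 - I*√23/46) + 22830 = 31169/2 - I*√23/46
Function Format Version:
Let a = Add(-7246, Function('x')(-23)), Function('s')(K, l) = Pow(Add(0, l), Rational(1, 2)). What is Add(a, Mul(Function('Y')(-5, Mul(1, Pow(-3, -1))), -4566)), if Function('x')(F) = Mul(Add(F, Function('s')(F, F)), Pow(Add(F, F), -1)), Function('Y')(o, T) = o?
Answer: Add(Rational(31169, 2), Mul(Rational(-1, 46), I, Pow(23, Rational(1, 2)))) ≈ Add(15585., Mul(-0.10426, I))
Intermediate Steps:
Function('s')(K, l) = Pow(l, Rational(1, 2))
Function('x')(F) = Mul(Rational(1, 2), Pow(F, -1), Add(F, Pow(F, Rational(1, 2)))) (Function('x')(F) = Mul(Add(F, Pow(F, Rational(1, 2))), Pow(Add(F, F), -1)) = Mul(Add(F, Pow(F, Rational(1, 2))), Pow(Mul(2, F), -1)) = Mul(Add(F, Pow(F, Rational(1, 2))), Mul(Rational(1, 2), Pow(F, -1))) = Mul(Rational(1, 2), Pow(F, -1), Add(F, Pow(F, Rational(1, 2)))))
a = Add(Rational(-14491, 2), Mul(Rational(-1, 46), I, Pow(23, Rational(1, 2)))) (a = Add(-7246, Mul(Rational(1, 2), Pow(-23, -1), Add(-23, Pow(-23, Rational(1, 2))))) = Add(-7246, Mul(Rational(1, 2), Rational(-1, 23), Add(-23, Mul(I, Pow(23, Rational(1, 2)))))) = Add(-7246, Add(Rational(1, 2), Mul(Rational(-1, 46), I, Pow(23, Rational(1, 2))))) = Add(Rational(-14491, 2), Mul(Rational(-1, 46), I, Pow(23, Rational(1, 2)))) ≈ Add(-7245.5, Mul(-0.10426, I)))
Add(a, Mul(Function('Y')(-5, Mul(1, Pow(-3, -1))), -4566)) = Add(Add(Rational(-14491, 2), Mul(Rational(-1, 46), I, Pow(23, Rational(1, 2)))), Mul(-5, -4566)) = Add(Add(Rational(-14491, 2), Mul(Rational(-1, 46), I, Pow(23, Rational(1, 2)))), 22830) = Add(Rational(31169, 2), Mul(Rational(-1, 46), I, Pow(23, Rational(1, 2))))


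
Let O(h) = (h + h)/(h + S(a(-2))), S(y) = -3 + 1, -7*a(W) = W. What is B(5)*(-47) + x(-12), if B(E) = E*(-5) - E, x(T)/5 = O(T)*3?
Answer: 10050/7 ≈ 1435.7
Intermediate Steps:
a(W) = -W/7
S(y) = -2
O(h) = 2*h/(-2 + h) (O(h) = (h + h)/(h - 2) = (2*h)/(-2 + h) = 2*h/(-2 + h))
x(T) = 30*T/(-2 + T) (x(T) = 5*((2*T/(-2 + T))*3) = 5*(6*T/(-2 + T)) = 30*T/(-2 + T))
B(E) = -6*E (B(E) = -5*E - E = -6*E)
B(5)*(-47) + x(-12) = -6*5*(-47) + 30*(-12)/(-2 - 12) = -30*(-47) + 30*(-12)/(-14) = 1410 + 30*(-12)*(-1/14) = 1410 + 180/7 = 10050/7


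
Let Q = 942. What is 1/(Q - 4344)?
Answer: -1/3402 ≈ -0.00029394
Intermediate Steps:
1/(Q - 4344) = 1/(942 - 4344) = 1/(-3402) = -1/3402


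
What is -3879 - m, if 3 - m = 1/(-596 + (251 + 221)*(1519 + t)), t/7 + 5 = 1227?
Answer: -18454484519/4753860 ≈ -3882.0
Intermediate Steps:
t = 8554 (t = -35 + 7*1227 = -35 + 8589 = 8554)
m = 14261579/4753860 (m = 3 - 1/(-596 + (251 + 221)*(1519 + 8554)) = 3 - 1/(-596 + 472*10073) = 3 - 1/(-596 + 4754456) = 3 - 1/4753860 = 14261579/4753860 ≈ 3.0000)
-3879 - m = -3879 - 1*14261579/4753860 = -3879 - 14261579/4753860 = -18454484519/4753860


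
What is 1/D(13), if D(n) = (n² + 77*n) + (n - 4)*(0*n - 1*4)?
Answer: 1/1134 ≈ 0.00088183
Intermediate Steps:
D(n) = 16 + n² + 73*n (D(n) = (n² + 77*n) + (-4 + n)*(0 - 4) = (n² + 77*n) + (-4 + n)*(-4) = (n² + 77*n) + (16 - 4*n) = 16 + n² + 73*n)
1/D(13) = 1/(16 + 13² + 73*13) = 1/(16 + 169 + 949) = 1/1134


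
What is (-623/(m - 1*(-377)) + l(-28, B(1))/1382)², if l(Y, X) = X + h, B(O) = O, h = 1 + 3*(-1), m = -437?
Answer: 185298394369/1718931600 ≈ 107.80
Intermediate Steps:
h = -2 (h = 1 - 3 = -2)
l(Y, X) = -2 + X (l(Y, X) = X - 2 = -2 + X)
(-623/(m - 1*(-377)) + l(-28, B(1))/1382)² = (-623/(-437 - 1*(-377)) + (-2 + 1)/1382)² = (-623/(-437 + 377) - 1*1/1382)² = (-623/(-60) - 1/1382)² = (-623*(-1/60) - 1/1382)² = (623/60 - 1/1382)² = (430463/41460)² = 185298394369/1718931600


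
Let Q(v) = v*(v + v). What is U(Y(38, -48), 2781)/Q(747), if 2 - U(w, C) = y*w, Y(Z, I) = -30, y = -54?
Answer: -809/558009 ≈ -0.0014498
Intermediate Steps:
U(w, C) = 2 + 54*w (U(w, C) = 2 - (-54)*w = 2 + 54*w)
Q(v) = 2*v² (Q(v) = v*(2*v) = 2*v²)
U(Y(38, -48), 2781)/Q(747) = (2 + 54*(-30))/((2*747²)) = (2 - 1620)/((2*558009)) = -1618/1116018 = -1618*1/1116018 = -809/558009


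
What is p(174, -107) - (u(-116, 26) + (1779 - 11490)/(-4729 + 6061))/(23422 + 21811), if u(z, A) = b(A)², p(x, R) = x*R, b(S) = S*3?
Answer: -124638802465/6694484 ≈ -18618.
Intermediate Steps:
b(S) = 3*S
p(x, R) = R*x
u(z, A) = 9*A² (u(z, A) = (3*A)² = 9*A²)
p(174, -107) - (u(-116, 26) + (1779 - 11490)/(-4729 + 6061))/(23422 + 21811) = -107*174 - (9*26² + (1779 - 11490)/(-4729 + 6061))/(23422 + 21811) = -18618 - (9*676 - 9711/1332)/45233 = -18618 - (6084 - 9711*1/1332)/45233 = -18618 - (6084 - 1079/148)/45233 = -18618 - 899353/(148*45233) = -18618 - 1*899353/6694484 = -18618 - 899353/6694484 = -124638802465/6694484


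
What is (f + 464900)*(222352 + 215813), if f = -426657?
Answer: 16756744095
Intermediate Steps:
(f + 464900)*(222352 + 215813) = (-426657 + 464900)*(222352 + 215813) = 38243*438165 = 16756744095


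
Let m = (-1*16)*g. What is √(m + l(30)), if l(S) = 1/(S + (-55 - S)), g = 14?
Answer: 111*I*√55/55 ≈ 14.967*I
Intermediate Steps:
m = -224 (m = -1*16*14 = -16*14 = -224)
l(S) = -1/55 (l(S) = 1/(-55) = -1/55)
√(m + l(30)) = √(-224 - 1/55) = √(-12321/55) = 111*I*√55/55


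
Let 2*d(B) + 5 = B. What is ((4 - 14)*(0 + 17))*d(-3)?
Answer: 680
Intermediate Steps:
d(B) = -5/2 + B/2
((4 - 14)*(0 + 17))*d(-3) = ((4 - 14)*(0 + 17))*(-5/2 + (½)*(-3)) = (-10*17)*(-5/2 - 3/2) = -170*(-4) = 680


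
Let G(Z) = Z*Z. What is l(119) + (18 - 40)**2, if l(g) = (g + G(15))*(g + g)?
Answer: 82356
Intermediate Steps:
G(Z) = Z**2
l(g) = 2*g*(225 + g) (l(g) = (g + 15**2)*(g + g) = (g + 225)*(2*g) = (225 + g)*(2*g) = 2*g*(225 + g))
l(119) + (18 - 40)**2 = 2*119*(225 + 119) + (18 - 40)**2 = 2*119*344 + (-22)**2 = 81872 + 484 = 82356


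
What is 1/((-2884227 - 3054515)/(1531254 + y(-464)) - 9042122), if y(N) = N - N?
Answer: -765627/6922895709865 ≈ -1.1059e-7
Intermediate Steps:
y(N) = 0
1/((-2884227 - 3054515)/(1531254 + y(-464)) - 9042122) = 1/((-2884227 - 3054515)/(1531254 + 0) - 9042122) = 1/(-5938742/1531254 - 9042122) = 1/(-5938742*1/1531254 - 9042122) = 1/(-2969371/765627 - 9042122) = 1/(-6922895709865/765627) = -765627/6922895709865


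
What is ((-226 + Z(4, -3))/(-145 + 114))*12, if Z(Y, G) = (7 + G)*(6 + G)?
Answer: 2568/31 ≈ 82.839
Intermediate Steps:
Z(Y, G) = (6 + G)*(7 + G)
((-226 + Z(4, -3))/(-145 + 114))*12 = ((-226 + (42 + (-3)**2 + 13*(-3)))/(-145 + 114))*12 = ((-226 + (42 + 9 - 39))/(-31))*12 = ((-226 + 12)*(-1/31))*12 = -214*(-1/31)*12 = (214/31)*12 = 2568/31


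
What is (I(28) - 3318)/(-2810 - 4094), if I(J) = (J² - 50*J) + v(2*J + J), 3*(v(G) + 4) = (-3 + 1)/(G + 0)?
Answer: 496189/869904 ≈ 0.57040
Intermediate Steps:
v(G) = -4 - 2/(3*G) (v(G) = -4 + ((-3 + 1)/(G + 0))/3 = -4 + (-2/G)/3 = -4 - 2/(3*G))
I(J) = -4 + J² - 50*J - 2/(9*J) (I(J) = (J² - 50*J) + (-4 - 2/(3*(2*J + J))) = (J² - 50*J) + (-4 - 2*1/(3*J)/3) = (J² - 50*J) + (-4 - 2/(9*J)) = -4 + J² - 50*J - 2/(9*J))
(I(28) - 3318)/(-2810 - 4094) = ((-4 + 28² - 50*28 - 2/9/28) - 3318)/(-2810 - 4094) = ((-4 + 784 - 1400 - 2/9*1/28) - 3318)/(-6904) = ((-4 + 784 - 1400 - 1/126) - 3318)*(-1/6904) = (-78121/126 - 3318)*(-1/6904) = -496189/126*(-1/6904) = 496189/869904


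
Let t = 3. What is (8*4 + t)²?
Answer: 1225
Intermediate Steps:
(8*4 + t)² = (8*4 + 3)² = (32 + 3)² = 35² = 1225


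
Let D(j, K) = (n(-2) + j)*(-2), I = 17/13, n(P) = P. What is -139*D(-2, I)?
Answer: -1112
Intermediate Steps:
I = 17/13 (I = 17*(1/13) = 17/13 ≈ 1.3077)
D(j, K) = 4 - 2*j (D(j, K) = (-2 + j)*(-2) = 4 - 2*j)
-139*D(-2, I) = -139*(4 - 2*(-2)) = -139*(4 + 4) = -139*8 = -1112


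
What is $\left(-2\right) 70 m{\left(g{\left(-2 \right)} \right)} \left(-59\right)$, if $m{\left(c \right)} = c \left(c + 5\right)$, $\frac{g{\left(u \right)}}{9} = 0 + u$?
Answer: $1932840$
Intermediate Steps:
$g{\left(u \right)} = 9 u$ ($g{\left(u \right)} = 9 \left(0 + u\right) = 9 u$)
$m{\left(c \right)} = c \left(5 + c\right)$
$\left(-2\right) 70 m{\left(g{\left(-2 \right)} \right)} \left(-59\right) = \left(-2\right) 70 \cdot 9 \left(-2\right) \left(5 + 9 \left(-2\right)\right) \left(-59\right) = - 140 \left(- 18 \left(5 - 18\right)\right) \left(-59\right) = - 140 \left(\left(-18\right) \left(-13\right)\right) \left(-59\right) = \left(-140\right) 234 \left(-59\right) = \left(-32760\right) \left(-59\right) = 1932840$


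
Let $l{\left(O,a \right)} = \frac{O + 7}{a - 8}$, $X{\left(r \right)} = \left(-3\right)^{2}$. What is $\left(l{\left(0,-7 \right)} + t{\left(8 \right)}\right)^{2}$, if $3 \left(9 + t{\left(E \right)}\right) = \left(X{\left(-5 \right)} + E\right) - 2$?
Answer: $\frac{4489}{225} \approx 19.951$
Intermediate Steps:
$X{\left(r \right)} = 9$
$t{\left(E \right)} = - \frac{20}{3} + \frac{E}{3}$ ($t{\left(E \right)} = -9 + \frac{\left(9 + E\right) - 2}{3} = -9 + \frac{7 + E}{3} = -9 + \left(\frac{7}{3} + \frac{E}{3}\right) = - \frac{20}{3} + \frac{E}{3}$)
$l{\left(O,a \right)} = \frac{7 + O}{-8 + a}$
$\left(l{\left(0,-7 \right)} + t{\left(8 \right)}\right)^{2} = \left(\frac{7 + 0}{-8 - 7} + \left(- \frac{20}{3} + \frac{1}{3} \cdot 8\right)\right)^{2} = \left(\frac{1}{-15} \cdot 7 + \left(- \frac{20}{3} + \frac{8}{3}\right)\right)^{2} = \left(\left(- \frac{1}{15}\right) 7 - 4\right)^{2} = \left(- \frac{7}{15} - 4\right)^{2} = \left(- \frac{67}{15}\right)^{2} = \frac{4489}{225}$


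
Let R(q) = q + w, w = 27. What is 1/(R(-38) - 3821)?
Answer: -1/3832 ≈ -0.00026096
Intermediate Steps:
R(q) = 27 + q (R(q) = q + 27 = 27 + q)
1/(R(-38) - 3821) = 1/((27 - 38) - 3821) = 1/(-11 - 3821) = 1/(-3832) = -1/3832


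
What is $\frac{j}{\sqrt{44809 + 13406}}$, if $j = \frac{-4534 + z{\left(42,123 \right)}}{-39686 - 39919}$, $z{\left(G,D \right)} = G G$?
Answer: $\frac{554 \sqrt{58215}}{926841015} \approx 0.00014422$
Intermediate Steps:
$z{\left(G,D \right)} = G^{2}$
$j = \frac{554}{15921}$ ($j = \frac{-4534 + 42^{2}}{-39686 - 39919} = \frac{-4534 + 1764}{-79605} = \left(-2770\right) \left(- \frac{1}{79605}\right) = \frac{554}{15921} \approx 0.034797$)
$\frac{j}{\sqrt{44809 + 13406}} = \frac{554}{15921 \sqrt{44809 + 13406}} = \frac{554}{15921 \sqrt{58215}} = \frac{554 \frac{\sqrt{58215}}{58215}}{15921} = \frac{554 \sqrt{58215}}{926841015}$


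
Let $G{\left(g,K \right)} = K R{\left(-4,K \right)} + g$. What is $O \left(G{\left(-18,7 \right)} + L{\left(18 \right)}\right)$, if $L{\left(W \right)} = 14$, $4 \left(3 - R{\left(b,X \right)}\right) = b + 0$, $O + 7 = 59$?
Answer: $1248$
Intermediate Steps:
$O = 52$ ($O = -7 + 59 = 52$)
$R{\left(b,X \right)} = 3 - \frac{b}{4}$ ($R{\left(b,X \right)} = 3 - \frac{b + 0}{4} = 3 - \frac{b}{4}$)
$G{\left(g,K \right)} = g + 4 K$ ($G{\left(g,K \right)} = K \left(3 - -1\right) + g = K \left(3 + 1\right) + g = K 4 + g = 4 K + g = g + 4 K$)
$O \left(G{\left(-18,7 \right)} + L{\left(18 \right)}\right) = 52 \left(\left(-18 + 4 \cdot 7\right) + 14\right) = 52 \left(\left(-18 + 28\right) + 14\right) = 52 \left(10 + 14\right) = 52 \cdot 24 = 1248$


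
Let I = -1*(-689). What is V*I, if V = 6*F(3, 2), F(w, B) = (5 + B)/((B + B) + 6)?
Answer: 14469/5 ≈ 2893.8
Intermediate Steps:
F(w, B) = (5 + B)/(6 + 2*B) (F(w, B) = (5 + B)/(2*B + 6) = (5 + B)/(6 + 2*B))
I = 689
V = 21/5 (V = 6*((5 + 2)/(2*(3 + 2))) = 6*((½)*7/5) = 6*((½)*(⅕)*7) = 6*(7/10) = 21/5 ≈ 4.2000)
V*I = (21/5)*689 = 14469/5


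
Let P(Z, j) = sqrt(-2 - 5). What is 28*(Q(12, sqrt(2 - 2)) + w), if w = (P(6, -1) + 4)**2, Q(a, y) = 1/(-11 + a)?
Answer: 280 + 224*I*sqrt(7) ≈ 280.0 + 592.65*I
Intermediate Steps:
P(Z, j) = I*sqrt(7) (P(Z, j) = sqrt(-7) = I*sqrt(7))
w = (4 + I*sqrt(7))**2 (w = (I*sqrt(7) + 4)**2 = (4 + I*sqrt(7))**2 ≈ 9.0 + 21.166*I)
28*(Q(12, sqrt(2 - 2)) + w) = 28*(1/(-11 + 12) + (4 + I*sqrt(7))**2) = 28*(1/1 + (4 + I*sqrt(7))**2) = 28*(1 + (4 + I*sqrt(7))**2) = 28 + 28*(4 + I*sqrt(7))**2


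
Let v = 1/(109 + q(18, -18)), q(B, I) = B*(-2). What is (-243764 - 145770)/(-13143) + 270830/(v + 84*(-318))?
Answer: 99947339456/5125704285 ≈ 19.499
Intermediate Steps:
q(B, I) = -2*B
v = 1/73 (v = 1/(109 - 2*18) = 1/(109 - 36) = 1/73 ≈ 0.013699)
(-243764 - 145770)/(-13143) + 270830/(v + 84*(-318)) = (-243764 - 145770)/(-13143) + 270830/(1/73 + 84*(-318)) = -389534*(-1/13143) + 270830/(1/73 - 26712) = 389534/13143 + 270830/(-1949975/73) = 389534/13143 + 270830*(-73/1949975) = 389534/13143 - 3954118/389995 = 99947339456/5125704285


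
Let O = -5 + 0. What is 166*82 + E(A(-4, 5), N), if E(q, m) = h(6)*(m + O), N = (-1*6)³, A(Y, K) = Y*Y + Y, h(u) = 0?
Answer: 13612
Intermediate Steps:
A(Y, K) = Y + Y² (A(Y, K) = Y² + Y = Y + Y²)
O = -5
N = -216 (N = (-6)³ = -216)
E(q, m) = 0 (E(q, m) = 0*(m - 5) = 0*(-5 + m) = 0)
166*82 + E(A(-4, 5), N) = 166*82 + 0 = 13612 + 0 = 13612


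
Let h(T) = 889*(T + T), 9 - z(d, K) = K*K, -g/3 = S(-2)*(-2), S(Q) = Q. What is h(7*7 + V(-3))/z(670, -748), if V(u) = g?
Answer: -65786/559495 ≈ -0.11758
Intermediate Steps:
g = -12 (g = -(-6)*(-2) = -3*4 = -12)
z(d, K) = 9 - K² (z(d, K) = 9 - K*K = 9 - K²)
V(u) = -12
h(T) = 1778*T (h(T) = 889*(2*T) = 1778*T)
h(7*7 + V(-3))/z(670, -748) = (1778*(7*7 - 12))/(9 - 1*(-748)²) = (1778*(49 - 12))/(9 - 1*559504) = (1778*37)/(9 - 559504) = 65786/(-559495) = 65786*(-1/559495) = -65786/559495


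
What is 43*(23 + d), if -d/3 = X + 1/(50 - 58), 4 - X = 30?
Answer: 34873/8 ≈ 4359.1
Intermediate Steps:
X = -26 (X = 4 - 1*30 = 4 - 30 = -26)
d = 627/8 (d = -3*(-26 + 1/(50 - 58)) = -3*(-26 + 1/(-8)) = -3*(-26 - ⅛) = -3*(-209/8) = 627/8 ≈ 78.375)
43*(23 + d) = 43*(23 + 627/8) = 43*(811/8) = 34873/8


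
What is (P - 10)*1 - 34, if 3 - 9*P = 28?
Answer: -421/9 ≈ -46.778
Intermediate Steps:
P = -25/9 (P = 1/3 - 1/9*28 = 1/3 - 28/9 = -25/9 ≈ -2.7778)
(P - 10)*1 - 34 = (-25/9 - 10)*1 - 34 = -115/9*1 - 34 = -115/9 - 34 = -421/9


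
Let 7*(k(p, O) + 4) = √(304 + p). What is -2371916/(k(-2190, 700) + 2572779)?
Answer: -299017903158100/324339388832511 + 16603412*I*√1886/324339388832511 ≈ -0.92193 + 2.2231e-6*I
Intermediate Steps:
k(p, O) = -4 + √(304 + p)/7
-2371916/(k(-2190, 700) + 2572779) = -2371916/((-4 + √(304 - 2190)/7) + 2572779) = -2371916/((-4 + √(-1886)/7) + 2572779) = -2371916/((-4 + (I*√1886)/7) + 2572779) = -2371916/((-4 + I*√1886/7) + 2572779) = -2371916/(2572775 + I*√1886/7)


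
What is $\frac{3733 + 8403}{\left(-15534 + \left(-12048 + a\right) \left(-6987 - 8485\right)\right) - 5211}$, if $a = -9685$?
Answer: $\frac{12136}{336232231} \approx 3.6094 \cdot 10^{-5}$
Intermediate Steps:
$\frac{3733 + 8403}{\left(-15534 + \left(-12048 + a\right) \left(-6987 - 8485\right)\right) - 5211} = \frac{3733 + 8403}{\left(-15534 + \left(-12048 - 9685\right) \left(-6987 - 8485\right)\right) - 5211} = \frac{12136}{\left(-15534 - -336252976\right) - 5211} = \frac{12136}{\left(-15534 + 336252976\right) - 5211} = \frac{12136}{336237442 - 5211} = \frac{12136}{336232231}$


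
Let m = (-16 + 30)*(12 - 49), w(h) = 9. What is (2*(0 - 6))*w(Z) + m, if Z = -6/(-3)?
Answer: -626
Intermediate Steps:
Z = 2 (Z = -6*(-1/3) = 2)
m = -518 (m = 14*(-37) = -518)
(2*(0 - 6))*w(Z) + m = (2*(0 - 6))*9 - 518 = (2*(-6))*9 - 518 = -12*9 - 518 = -108 - 518 = -626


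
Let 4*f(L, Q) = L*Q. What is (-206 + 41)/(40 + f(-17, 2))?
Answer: -110/21 ≈ -5.2381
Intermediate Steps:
f(L, Q) = L*Q/4 (f(L, Q) = (L*Q)/4 = L*Q/4)
(-206 + 41)/(40 + f(-17, 2)) = (-206 + 41)/(40 + (¼)*(-17)*2) = -165/(40 - 17/2) = -165/63/2 = -165*2/63 = -110/21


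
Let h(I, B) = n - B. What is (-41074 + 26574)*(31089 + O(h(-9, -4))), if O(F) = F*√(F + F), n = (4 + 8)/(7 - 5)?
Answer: -450790500 - 290000*√5 ≈ -4.5144e+8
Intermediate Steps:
n = 6 (n = 12/2 = 12*(½) = 6)
h(I, B) = 6 - B
O(F) = √2*F^(3/2) (O(F) = F*√(2*F) = F*(√2*√F) = √2*F^(3/2))
(-41074 + 26574)*(31089 + O(h(-9, -4))) = (-41074 + 26574)*(31089 + √2*(6 - 1*(-4))^(3/2)) = -14500*(31089 + √2*(6 + 4)^(3/2)) = -14500*(31089 + √2*10^(3/2)) = -14500*(31089 + √2*(10*√10)) = -14500*(31089 + 20*√5) = -450790500 - 290000*√5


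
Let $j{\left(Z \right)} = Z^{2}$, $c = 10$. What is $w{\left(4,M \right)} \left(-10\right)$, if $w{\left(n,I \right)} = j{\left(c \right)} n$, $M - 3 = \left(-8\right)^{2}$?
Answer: $-4000$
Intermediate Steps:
$M = 67$ ($M = 3 + \left(-8\right)^{2} = 3 + 64 = 67$)
$w{\left(n,I \right)} = 100 n$ ($w{\left(n,I \right)} = 10^{2} n = 100 n$)
$w{\left(4,M \right)} \left(-10\right) = 100 \cdot 4 \left(-10\right) = 400 \left(-10\right) = -4000$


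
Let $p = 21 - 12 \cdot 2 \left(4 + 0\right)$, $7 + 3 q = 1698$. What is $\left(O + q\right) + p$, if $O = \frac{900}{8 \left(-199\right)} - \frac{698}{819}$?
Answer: $\frac{158824685}{325962} \approx 487.25$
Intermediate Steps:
$q = \frac{1691}{3}$ ($q = - \frac{7}{3} + \frac{1}{3} \cdot 1698 = - \frac{7}{3} + 566 = \frac{1691}{3} \approx 563.67$)
$O = - \frac{462079}{325962}$ ($O = \frac{900}{-1592} - \frac{698}{819} = 900 \left(- \frac{1}{1592}\right) - \frac{698}{819} = - \frac{225}{398} - \frac{698}{819} = - \frac{462079}{325962} \approx -1.4176$)
$p = -75$ ($p = 21 - 12 \cdot 2 \cdot 4 = 21 - 96 = -75$)
$\left(O + q\right) + p = \left(- \frac{462079}{325962} + \frac{1691}{3}\right) - 75 = \frac{183271835}{325962} - 75 = \frac{158824685}{325962}$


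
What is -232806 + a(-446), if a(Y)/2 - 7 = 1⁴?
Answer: -232790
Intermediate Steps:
a(Y) = 16 (a(Y) = 14 + 2*1⁴ = 14 + 2*1 = 14 + 2 = 16)
-232806 + a(-446) = -232806 + 16 = -232790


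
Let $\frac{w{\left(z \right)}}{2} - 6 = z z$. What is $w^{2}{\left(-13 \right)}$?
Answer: $122500$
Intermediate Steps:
$w{\left(z \right)} = 12 + 2 z^{2}$ ($w{\left(z \right)} = 12 + 2 z z = 12 + 2 z^{2}$)
$w^{2}{\left(-13 \right)} = \left(12 + 2 \left(-13\right)^{2}\right)^{2} = \left(12 + 2 \cdot 169\right)^{2} = \left(12 + 338\right)^{2} = 350^{2} = 122500$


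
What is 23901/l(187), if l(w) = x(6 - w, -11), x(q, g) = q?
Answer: -23901/181 ≈ -132.05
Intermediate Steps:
l(w) = 6 - w
23901/l(187) = 23901/(6 - 1*187) = 23901/(6 - 187) = 23901/(-181) = 23901*(-1/181) = -23901/181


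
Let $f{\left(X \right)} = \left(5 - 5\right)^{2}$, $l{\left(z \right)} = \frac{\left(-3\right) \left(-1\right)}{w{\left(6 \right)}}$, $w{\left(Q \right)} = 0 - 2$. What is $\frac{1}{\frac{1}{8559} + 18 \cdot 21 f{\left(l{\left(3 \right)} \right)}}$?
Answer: $8559$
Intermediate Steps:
$w{\left(Q \right)} = -2$ ($w{\left(Q \right)} = 0 - 2 = -2$)
$l{\left(z \right)} = - \frac{3}{2}$ ($l{\left(z \right)} = \frac{\left(-3\right) \left(-1\right)}{-2} = 3 \left(- \frac{1}{2}\right) = - \frac{3}{2}$)
$f{\left(X \right)} = 0$ ($f{\left(X \right)} = 0^{2} = 0$)
$\frac{1}{\frac{1}{8559} + 18 \cdot 21 f{\left(l{\left(3 \right)} \right)}} = \frac{1}{\frac{1}{8559} + 18 \cdot 21 \cdot 0} = \frac{1}{\frac{1}{8559} + 378 \cdot 0} = \frac{1}{\frac{1}{8559} + 0} = \frac{1}{\frac{1}{8559}} = 8559$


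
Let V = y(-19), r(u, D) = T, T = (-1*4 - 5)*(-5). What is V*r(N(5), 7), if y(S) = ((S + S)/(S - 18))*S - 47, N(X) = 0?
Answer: -110745/37 ≈ -2993.1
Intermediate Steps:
T = 45 (T = (-4 - 5)*(-5) = -9*(-5) = 45)
y(S) = -47 + 2*S**2/(-18 + S) (y(S) = ((2*S)/(-18 + S))*S - 47 = (2*S/(-18 + S))*S - 47 = 2*S**2/(-18 + S) - 47 = -47 + 2*S**2/(-18 + S))
r(u, D) = 45
V = -2461/37 (V = (846 - 47*(-19) + 2*(-19)**2)/(-18 - 19) = (846 + 893 + 2*361)/(-37) = -(846 + 893 + 722)/37 = -1/37*2461 = -2461/37 ≈ -66.514)
V*r(N(5), 7) = -2461/37*45 = -110745/37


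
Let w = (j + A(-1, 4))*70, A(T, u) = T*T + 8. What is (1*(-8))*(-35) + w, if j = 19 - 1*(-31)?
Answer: 4410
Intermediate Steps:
j = 50 (j = 19 + 31 = 50)
A(T, u) = 8 + T² (A(T, u) = T² + 8 = 8 + T²)
w = 4130 (w = (50 + (8 + (-1)²))*70 = (50 + (8 + 1))*70 = (50 + 9)*70 = 59*70 = 4130)
(1*(-8))*(-35) + w = (1*(-8))*(-35) + 4130 = -8*(-35) + 4130 = 280 + 4130 = 4410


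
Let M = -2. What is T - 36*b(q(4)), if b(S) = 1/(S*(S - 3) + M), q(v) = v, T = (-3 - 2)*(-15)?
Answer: 57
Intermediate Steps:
T = 75 (T = -5*(-15) = 75)
b(S) = 1/(-2 + S*(-3 + S)) (b(S) = 1/(S*(S - 3) - 2) = 1/(S*(-3 + S) - 2) = 1/(-2 + S*(-3 + S)))
T - 36*b(q(4)) = 75 - 36/(-2 + 4² - 3*4) = 75 - 36/(-2 + 16 - 12) = 75 - 36/2 = 75 - 36*½ = 75 - 18 = 57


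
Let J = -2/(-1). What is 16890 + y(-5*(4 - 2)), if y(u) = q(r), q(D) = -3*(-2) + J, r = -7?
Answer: 16898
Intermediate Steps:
J = 2 (J = -2*(-1) = 2)
q(D) = 8 (q(D) = -3*(-2) + 2 = 6 + 2 = 8)
y(u) = 8
16890 + y(-5*(4 - 2)) = 16890 + 8 = 16898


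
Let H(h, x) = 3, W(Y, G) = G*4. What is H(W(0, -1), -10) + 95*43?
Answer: 4088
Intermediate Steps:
W(Y, G) = 4*G
H(W(0, -1), -10) + 95*43 = 3 + 95*43 = 3 + 4085 = 4088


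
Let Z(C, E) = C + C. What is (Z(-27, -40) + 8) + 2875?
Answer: 2829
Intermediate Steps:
Z(C, E) = 2*C
(Z(-27, -40) + 8) + 2875 = (2*(-27) + 8) + 2875 = (-54 + 8) + 2875 = -46 + 2875 = 2829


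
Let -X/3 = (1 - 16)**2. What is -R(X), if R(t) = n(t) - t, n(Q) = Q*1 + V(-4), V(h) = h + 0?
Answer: 4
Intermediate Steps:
V(h) = h
n(Q) = -4 + Q (n(Q) = Q*1 - 4 = Q - 4 = -4 + Q)
X = -675 (X = -3*(1 - 16)**2 = -3*(-15)**2 = -3*225 = -675)
R(t) = -4 (R(t) = (-4 + t) - t = -4)
-R(X) = -1*(-4) = 4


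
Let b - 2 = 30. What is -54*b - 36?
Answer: -1764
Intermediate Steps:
b = 32 (b = 2 + 30 = 32)
-54*b - 36 = -54*32 - 36 = -1728 - 36 = -1764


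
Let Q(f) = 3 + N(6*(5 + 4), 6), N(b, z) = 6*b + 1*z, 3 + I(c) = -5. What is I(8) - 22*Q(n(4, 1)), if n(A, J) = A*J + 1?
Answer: -7334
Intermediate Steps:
I(c) = -8 (I(c) = -3 - 5 = -8)
n(A, J) = 1 + A*J
N(b, z) = z + 6*b (N(b, z) = 6*b + z = z + 6*b)
Q(f) = 333 (Q(f) = 3 + (6 + 6*(6*(5 + 4))) = 3 + (6 + 6*(6*9)) = 3 + (6 + 6*54) = 3 + (6 + 324) = 3 + 330 = 333)
I(8) - 22*Q(n(4, 1)) = -8 - 22*333 = -8 - 7326 = -7334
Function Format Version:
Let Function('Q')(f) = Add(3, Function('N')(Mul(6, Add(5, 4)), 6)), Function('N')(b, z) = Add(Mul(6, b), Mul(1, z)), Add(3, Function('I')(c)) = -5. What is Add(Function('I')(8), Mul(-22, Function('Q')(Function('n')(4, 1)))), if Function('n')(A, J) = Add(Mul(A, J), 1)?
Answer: -7334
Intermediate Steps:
Function('I')(c) = -8 (Function('I')(c) = Add(-3, -5) = -8)
Function('n')(A, J) = Add(1, Mul(A, J))
Function('N')(b, z) = Add(z, Mul(6, b)) (Function('N')(b, z) = Add(Mul(6, b), z) = Add(z, Mul(6, b)))
Function('Q')(f) = 333 (Function('Q')(f) = Add(3, Add(6, Mul(6, Mul(6, Add(5, 4))))) = Add(3, Add(6, Mul(6, Mul(6, 9)))) = Add(3, Add(6, Mul(6, 54))) = Add(3, Add(6, 324)) = Add(3, 330) = 333)
Add(Function('I')(8), Mul(-22, Function('Q')(Function('n')(4, 1)))) = Add(-8, Mul(-22, 333)) = Add(-8, -7326) = -7334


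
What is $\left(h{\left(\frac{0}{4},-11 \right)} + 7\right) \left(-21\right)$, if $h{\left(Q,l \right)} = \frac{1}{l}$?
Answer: $- \frac{1596}{11} \approx -145.09$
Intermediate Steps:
$\left(h{\left(\frac{0}{4},-11 \right)} + 7\right) \left(-21\right) = \left(\frac{1}{-11} + 7\right) \left(-21\right) = \left(- \frac{1}{11} + 7\right) \left(-21\right) = \frac{76}{11} \left(-21\right) = - \frac{1596}{11}$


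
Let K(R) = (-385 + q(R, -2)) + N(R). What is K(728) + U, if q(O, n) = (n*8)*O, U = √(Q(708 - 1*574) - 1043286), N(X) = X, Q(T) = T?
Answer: -11305 + 4*I*√65197 ≈ -11305.0 + 1021.3*I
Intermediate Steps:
U = 4*I*√65197 (U = √((708 - 1*574) - 1043286) = √((708 - 574) - 1043286) = √(134 - 1043286) = √(-1043152) = 4*I*√65197 ≈ 1021.3*I)
q(O, n) = 8*O*n (q(O, n) = (8*n)*O = 8*O*n)
K(R) = -385 - 15*R (K(R) = (-385 + 8*R*(-2)) + R = (-385 - 16*R) + R = -385 - 15*R)
K(728) + U = (-385 - 15*728) + 4*I*√65197 = (-385 - 10920) + 4*I*√65197 = -11305 + 4*I*√65197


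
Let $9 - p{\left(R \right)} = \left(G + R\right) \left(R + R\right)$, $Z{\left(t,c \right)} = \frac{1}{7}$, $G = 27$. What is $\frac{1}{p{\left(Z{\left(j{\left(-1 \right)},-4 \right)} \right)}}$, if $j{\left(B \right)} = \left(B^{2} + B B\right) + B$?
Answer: $\frac{49}{61} \approx 0.80328$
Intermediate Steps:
$j{\left(B \right)} = B + 2 B^{2}$ ($j{\left(B \right)} = \left(B^{2} + B^{2}\right) + B = 2 B^{2} + B = B + 2 B^{2}$)
$Z{\left(t,c \right)} = \frac{1}{7}$
$p{\left(R \right)} = 9 - 2 R \left(27 + R\right)$ ($p{\left(R \right)} = 9 - \left(27 + R\right) \left(R + R\right) = 9 - \left(27 + R\right) 2 R = 9 - 2 R \left(27 + R\right)$)
$\frac{1}{p{\left(Z{\left(j{\left(-1 \right)},-4 \right)} \right)}} = \frac{1}{9 - \frac{54}{7} - \frac{2}{49}} = \frac{1}{\frac{61}{49}} = \frac{49}{61}$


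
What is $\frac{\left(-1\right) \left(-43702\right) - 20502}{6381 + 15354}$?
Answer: $\frac{4640}{4347} \approx 1.0674$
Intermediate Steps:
$\frac{\left(-1\right) \left(-43702\right) - 20502}{6381 + 15354} = \frac{43702 - 20502}{21735} = 23200 \cdot \frac{1}{21735} = \frac{4640}{4347}$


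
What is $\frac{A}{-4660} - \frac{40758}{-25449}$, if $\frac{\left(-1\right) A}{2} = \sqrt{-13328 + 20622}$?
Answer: $\frac{13586}{8483} + \frac{\sqrt{7294}}{2330} \approx 1.6382$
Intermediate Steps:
$A = - 2 \sqrt{7294}$ ($A = - 2 \sqrt{-13328 + 20622} = - 2 \sqrt{7294} \approx -170.81$)
$\frac{A}{-4660} - \frac{40758}{-25449} = \frac{\left(-2\right) \sqrt{7294}}{-4660} - \frac{40758}{-25449} = - 2 \sqrt{7294} \left(- \frac{1}{4660}\right) - - \frac{13586}{8483} = \frac{\sqrt{7294}}{2330} + \frac{13586}{8483} = \frac{13586}{8483} + \frac{\sqrt{7294}}{2330}$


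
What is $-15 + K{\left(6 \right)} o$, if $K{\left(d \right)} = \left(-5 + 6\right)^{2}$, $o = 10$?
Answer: $-5$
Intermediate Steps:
$K{\left(d \right)} = 1$ ($K{\left(d \right)} = 1^{2} = 1$)
$-15 + K{\left(6 \right)} o = -15 + 1 \cdot 10 = -15 + 10 = -5$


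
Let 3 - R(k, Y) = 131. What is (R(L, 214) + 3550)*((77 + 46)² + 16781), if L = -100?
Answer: 109196020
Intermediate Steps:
R(k, Y) = -128 (R(k, Y) = 3 - 1*131 = 3 - 131 = -128)
(R(L, 214) + 3550)*((77 + 46)² + 16781) = (-128 + 3550)*((77 + 46)² + 16781) = 3422*(123² + 16781) = 3422*(15129 + 16781) = 3422*31910 = 109196020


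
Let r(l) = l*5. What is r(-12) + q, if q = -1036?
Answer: -1096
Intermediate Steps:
r(l) = 5*l
r(-12) + q = 5*(-12) - 1036 = -60 - 1036 = -1096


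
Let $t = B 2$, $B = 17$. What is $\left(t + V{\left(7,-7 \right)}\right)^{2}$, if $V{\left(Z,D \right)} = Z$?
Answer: $1681$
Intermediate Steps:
$t = 34$ ($t = 17 \cdot 2 = 34$)
$\left(t + V{\left(7,-7 \right)}\right)^{2} = \left(34 + 7\right)^{2} = 41^{2} = 1681$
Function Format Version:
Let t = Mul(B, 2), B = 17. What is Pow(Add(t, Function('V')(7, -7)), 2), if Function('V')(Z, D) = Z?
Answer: 1681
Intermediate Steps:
t = 34 (t = Mul(17, 2) = 34)
Pow(Add(t, Function('V')(7, -7)), 2) = Pow(Add(34, 7), 2) = Pow(41, 2) = 1681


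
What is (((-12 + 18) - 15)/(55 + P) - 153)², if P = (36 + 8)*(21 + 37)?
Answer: 17678361600/755161 ≈ 23410.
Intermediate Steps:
P = 2552 (P = 44*58 = 2552)
(((-12 + 18) - 15)/(55 + P) - 153)² = (((-12 + 18) - 15)/(55 + 2552) - 153)² = ((6 - 15)/2607 - 153)² = (-9*1/2607 - 153)² = (-3/869 - 153)² = (-132960/869)² = 17678361600/755161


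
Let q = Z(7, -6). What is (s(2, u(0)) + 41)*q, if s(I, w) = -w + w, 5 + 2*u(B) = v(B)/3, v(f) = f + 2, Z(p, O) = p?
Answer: 287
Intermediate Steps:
v(f) = 2 + f
u(B) = -13/6 + B/6 (u(B) = -5/2 + ((2 + B)/3)/2 = -5/2 + ((2 + B)*(⅓))/2 = -5/2 + (⅔ + B/3)/2 = -5/2 + (⅓ + B/6) = -13/6 + B/6)
s(I, w) = 0
q = 7
(s(2, u(0)) + 41)*q = (0 + 41)*7 = 41*7 = 287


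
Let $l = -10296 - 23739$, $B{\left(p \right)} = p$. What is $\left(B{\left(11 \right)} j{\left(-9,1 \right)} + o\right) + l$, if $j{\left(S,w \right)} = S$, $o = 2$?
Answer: $-34132$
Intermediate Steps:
$l = -34035$ ($l = -10296 - 23739 = -34035$)
$\left(B{\left(11 \right)} j{\left(-9,1 \right)} + o\right) + l = \left(11 \left(-9\right) + 2\right) - 34035 = \left(-99 + 2\right) - 34035 = -97 - 34035 = -34132$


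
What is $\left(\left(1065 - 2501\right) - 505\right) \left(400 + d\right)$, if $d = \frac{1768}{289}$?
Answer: $- \frac{13400664}{17} \approx -7.8827 \cdot 10^{5}$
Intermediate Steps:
$d = \frac{104}{17}$ ($d = 1768 \cdot \frac{1}{289} = \frac{104}{17} \approx 6.1176$)
$\left(\left(1065 - 2501\right) - 505\right) \left(400 + d\right) = \left(\left(1065 - 2501\right) - 505\right) \left(400 + \frac{104}{17}\right) = \left(\left(1065 - 2501\right) - 505\right) \frac{6904}{17} = \left(-1436 - 505\right) \frac{6904}{17} = \left(-1941\right) \frac{6904}{17} = - \frac{13400664}{17}$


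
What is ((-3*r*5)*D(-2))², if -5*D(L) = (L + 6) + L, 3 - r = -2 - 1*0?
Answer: 900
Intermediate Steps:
r = 5 (r = 3 - (-2 - 1*0) = 3 - (-2 + 0) = 3 - 1*(-2) = 3 + 2 = 5)
D(L) = -6/5 - 2*L/5 (D(L) = -((L + 6) + L)/5 = -((6 + L) + L)/5 = -(6 + 2*L)/5 = -6/5 - 2*L/5)
((-3*r*5)*D(-2))² = ((-3*5*5)*(-6/5 - ⅖*(-2)))² = ((-15*5)*(-6/5 + ⅘))² = (-75*(-⅖))² = 30² = 900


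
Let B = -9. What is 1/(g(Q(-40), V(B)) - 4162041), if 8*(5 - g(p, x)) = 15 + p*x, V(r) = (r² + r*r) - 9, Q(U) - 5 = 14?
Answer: -4/16649605 ≈ -2.4025e-7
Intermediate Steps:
Q(U) = 19 (Q(U) = 5 + 14 = 19)
V(r) = -9 + 2*r² (V(r) = (r² + r²) - 9 = 2*r² - 9 = -9 + 2*r²)
g(p, x) = 25/8 - p*x/8 (g(p, x) = 5 - (15 + p*x)/8 = 5 + (-15/8 - p*x/8) = 25/8 - p*x/8)
1/(g(Q(-40), V(B)) - 4162041) = 1/((25/8 - ⅛*19*(-9 + 2*(-9)²)) - 4162041) = 1/((25/8 - ⅛*19*(-9 + 2*81)) - 4162041) = 1/((25/8 - ⅛*19*(-9 + 162)) - 4162041) = 1/((25/8 - ⅛*19*153) - 4162041) = 1/((25/8 - 2907/8) - 4162041) = 1/(-1441/4 - 4162041) = 1/(-16649605/4) = -4/16649605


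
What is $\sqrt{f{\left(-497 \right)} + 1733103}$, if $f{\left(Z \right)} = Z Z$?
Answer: $4 \sqrt{123757} \approx 1407.2$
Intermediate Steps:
$f{\left(Z \right)} = Z^{2}$
$\sqrt{f{\left(-497 \right)} + 1733103} = \sqrt{\left(-497\right)^{2} + 1733103} = \sqrt{247009 + 1733103} = \sqrt{1980112} = 4 \sqrt{123757}$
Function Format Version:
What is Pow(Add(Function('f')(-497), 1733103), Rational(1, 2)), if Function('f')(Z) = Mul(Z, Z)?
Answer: Mul(4, Pow(123757, Rational(1, 2))) ≈ 1407.2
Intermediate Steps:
Function('f')(Z) = Pow(Z, 2)
Pow(Add(Function('f')(-497), 1733103), Rational(1, 2)) = Pow(Add(Pow(-497, 2), 1733103), Rational(1, 2)) = Pow(Add(247009, 1733103), Rational(1, 2)) = Pow(1980112, Rational(1, 2)) = Mul(4, Pow(123757, Rational(1, 2)))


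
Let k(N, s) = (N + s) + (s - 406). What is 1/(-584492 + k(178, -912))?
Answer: -1/586544 ≈ -1.7049e-6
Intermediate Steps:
k(N, s) = -406 + N + 2*s (k(N, s) = (N + s) + (-406 + s) = -406 + N + 2*s)
1/(-584492 + k(178, -912)) = 1/(-584492 + (-406 + 178 + 2*(-912))) = 1/(-584492 + (-406 + 178 - 1824)) = 1/(-584492 - 2052) = 1/(-586544) = -1/586544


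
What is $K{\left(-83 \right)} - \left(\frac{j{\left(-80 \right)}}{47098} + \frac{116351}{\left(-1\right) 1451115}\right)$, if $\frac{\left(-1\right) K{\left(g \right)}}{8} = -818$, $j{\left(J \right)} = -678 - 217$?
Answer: $\frac{447253934430203}{68344614270} \approx 6544.1$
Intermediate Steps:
$j{\left(J \right)} = -895$
$K{\left(g \right)} = 6544$ ($K{\left(g \right)} = \left(-8\right) \left(-818\right) = 6544$)
$K{\left(-83 \right)} - \left(\frac{j{\left(-80 \right)}}{47098} + \frac{116351}{\left(-1\right) 1451115}\right) = 6544 - \left(- \frac{895}{47098} + \frac{116351}{\left(-1\right) 1451115}\right) = 6544 - \left(\left(-895\right) \frac{1}{47098} + \frac{116351}{-1451115}\right) = 6544 - \left(- \frac{895}{47098} + 116351 \left(- \frac{1}{1451115}\right)\right) = 6544 - \left(- \frac{895}{47098} - \frac{116351}{1451115}\right) = 6544 - - \frac{6778647323}{68344614270} = 6544 + \frac{6778647323}{68344614270} = \frac{447253934430203}{68344614270}$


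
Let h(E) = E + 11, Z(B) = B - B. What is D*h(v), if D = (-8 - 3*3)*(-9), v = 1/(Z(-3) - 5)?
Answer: 8262/5 ≈ 1652.4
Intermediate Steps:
Z(B) = 0
v = -⅕ (v = 1/(0 - 5) = 1/(-5) = -⅕ ≈ -0.20000)
h(E) = 11 + E
D = 153 (D = (-8 - 9)*(-9) = -17*(-9) = 153)
D*h(v) = 153*(11 - ⅕) = 153*(54/5) = 8262/5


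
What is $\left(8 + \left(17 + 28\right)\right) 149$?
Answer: $7897$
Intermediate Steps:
$\left(8 + \left(17 + 28\right)\right) 149 = \left(8 + 45\right) 149 = 53 \cdot 149 = 7897$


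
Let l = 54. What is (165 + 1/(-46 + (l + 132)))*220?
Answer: 254111/7 ≈ 36302.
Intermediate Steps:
(165 + 1/(-46 + (l + 132)))*220 = (165 + 1/(-46 + (54 + 132)))*220 = (165 + 1/(-46 + 186))*220 = (165 + 1/140)*220 = (23101/140)*220 = 254111/7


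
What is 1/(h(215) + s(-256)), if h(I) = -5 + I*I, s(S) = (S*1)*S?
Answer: 1/111756 ≈ 8.9481e-6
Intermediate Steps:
s(S) = S² (s(S) = S*S = S²)
h(I) = -5 + I²
1/(h(215) + s(-256)) = 1/((-5 + 215²) + (-256)²) = 1/((-5 + 46225) + 65536) = 1/(46220 + 65536) = 1/111756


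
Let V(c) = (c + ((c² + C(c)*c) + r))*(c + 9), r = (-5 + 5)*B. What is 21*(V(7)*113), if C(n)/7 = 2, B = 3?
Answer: 5847072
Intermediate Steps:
C(n) = 14 (C(n) = 7*2 = 14)
r = 0 (r = (-5 + 5)*3 = 0*3 = 0)
V(c) = (9 + c)*(c² + 15*c) (V(c) = (c + ((c² + 14*c) + 0))*(c + 9) = (c + (c² + 14*c))*(9 + c) = (c² + 15*c)*(9 + c) = (9 + c)*(c² + 15*c))
21*(V(7)*113) = 21*((7*(135 + 7² + 24*7))*113) = 21*((7*(135 + 49 + 168))*113) = 21*((7*352)*113) = 21*(2464*113) = 21*278432 = 5847072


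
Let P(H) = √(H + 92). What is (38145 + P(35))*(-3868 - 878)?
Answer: -181036170 - 4746*√127 ≈ -1.8109e+8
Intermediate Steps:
P(H) = √(92 + H)
(38145 + P(35))*(-3868 - 878) = (38145 + √(92 + 35))*(-3868 - 878) = (38145 + √127)*(-4746) = -181036170 - 4746*√127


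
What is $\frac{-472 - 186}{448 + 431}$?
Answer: $- \frac{658}{879} \approx -0.74858$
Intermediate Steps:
$\frac{-472 - 186}{448 + 431} = - \frac{658}{879}$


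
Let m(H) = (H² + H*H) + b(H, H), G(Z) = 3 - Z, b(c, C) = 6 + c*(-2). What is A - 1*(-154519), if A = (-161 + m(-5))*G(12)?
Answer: 155374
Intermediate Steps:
b(c, C) = 6 - 2*c
m(H) = 6 - 2*H + 2*H² (m(H) = (H² + H*H) + (6 - 2*H) = (H² + H²) + (6 - 2*H) = 2*H² + (6 - 2*H) = 6 - 2*H + 2*H²)
A = 855 (A = (-161 + (6 - 2*(-5) + 2*(-5)²))*(3 - 1*12) = (-161 + (6 + 10 + 2*25))*(3 - 12) = (-161 + (6 + 10 + 50))*(-9) = (-161 + 66)*(-9) = -95*(-9) = 855)
A - 1*(-154519) = 855 - 1*(-154519) = 855 + 154519 = 155374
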